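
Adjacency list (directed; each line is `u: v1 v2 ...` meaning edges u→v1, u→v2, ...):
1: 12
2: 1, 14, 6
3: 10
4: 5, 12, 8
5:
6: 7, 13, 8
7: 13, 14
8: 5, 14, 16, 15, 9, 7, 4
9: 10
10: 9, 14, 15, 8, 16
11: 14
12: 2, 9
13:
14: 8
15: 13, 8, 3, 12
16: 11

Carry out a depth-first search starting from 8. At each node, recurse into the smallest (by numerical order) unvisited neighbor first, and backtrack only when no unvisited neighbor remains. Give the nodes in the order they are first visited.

8, 4, 5, 12, 2, 1, 6, 7, 13, 14, 9, 10, 15, 3, 16, 11

Visit 8
8 → 4
4 → 5
4 → 12
12 → 2
2 → 1
2 → 6
6 → 7
7 → 13
7 → 14
12 → 9
9 → 10
10 → 15
15 → 3
10 → 16
16 → 11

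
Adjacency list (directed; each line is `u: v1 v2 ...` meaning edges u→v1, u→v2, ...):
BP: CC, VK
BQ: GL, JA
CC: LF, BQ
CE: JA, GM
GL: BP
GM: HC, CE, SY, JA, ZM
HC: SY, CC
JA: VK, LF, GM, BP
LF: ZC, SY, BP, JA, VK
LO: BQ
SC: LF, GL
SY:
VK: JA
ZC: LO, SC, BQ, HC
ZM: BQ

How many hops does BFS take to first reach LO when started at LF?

Level 0: LF
Level 1: BP, JA, SY, VK, ZC
Level 2: BQ, CC, GM, HC, LO, SC
Level 3: CE, GL, ZM
LO first appears at level 2.

2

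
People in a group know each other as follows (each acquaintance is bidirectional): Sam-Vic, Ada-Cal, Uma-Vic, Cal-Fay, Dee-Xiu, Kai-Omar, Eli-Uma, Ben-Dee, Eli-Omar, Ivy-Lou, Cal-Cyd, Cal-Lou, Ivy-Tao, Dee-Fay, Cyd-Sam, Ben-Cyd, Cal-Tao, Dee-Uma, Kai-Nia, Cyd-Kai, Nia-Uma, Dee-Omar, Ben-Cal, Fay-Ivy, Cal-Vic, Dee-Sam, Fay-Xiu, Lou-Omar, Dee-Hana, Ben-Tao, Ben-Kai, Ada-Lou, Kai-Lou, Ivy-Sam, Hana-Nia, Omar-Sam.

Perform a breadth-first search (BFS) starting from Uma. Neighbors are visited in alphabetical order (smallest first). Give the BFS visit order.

Uma, Dee, Eli, Nia, Vic, Ben, Fay, Hana, Omar, Sam, Xiu, Kai, Cal, Cyd, Tao, Ivy, Lou, Ada

Visit Uma; enqueue Dee, Eli, Nia, Vic → queue [Dee, Eli, Nia, Vic]
Visit Dee; enqueue Ben, Fay, Hana, Omar, Sam, Xiu → queue [Eli, Nia, Vic, Ben, Fay, Hana, Omar, Sam, Xiu]
Visit Eli → queue [Nia, Vic, Ben, Fay, Hana, Omar, Sam, Xiu]
Visit Nia; enqueue Kai → queue [Vic, Ben, Fay, Hana, Omar, Sam, Xiu, Kai]
Visit Vic; enqueue Cal → queue [Ben, Fay, Hana, Omar, Sam, Xiu, Kai, Cal]
Visit Ben; enqueue Cyd, Tao → queue [Fay, Hana, Omar, Sam, Xiu, Kai, Cal, Cyd, Tao]
Visit Fay; enqueue Ivy → queue [Hana, Omar, Sam, Xiu, Kai, Cal, Cyd, Tao, Ivy]
Visit Hana → queue [Omar, Sam, Xiu, Kai, Cal, Cyd, Tao, Ivy]
Visit Omar; enqueue Lou → queue [Sam, Xiu, Kai, Cal, Cyd, Tao, Ivy, Lou]
Visit Sam → queue [Xiu, Kai, Cal, Cyd, Tao, Ivy, Lou]
Visit Xiu → queue [Kai, Cal, Cyd, Tao, Ivy, Lou]
Visit Kai → queue [Cal, Cyd, Tao, Ivy, Lou]
Visit Cal; enqueue Ada → queue [Cyd, Tao, Ivy, Lou, Ada]
Visit Cyd → queue [Tao, Ivy, Lou, Ada]
Visit Tao → queue [Ivy, Lou, Ada]
Visit Ivy → queue [Lou, Ada]
Visit Lou → queue [Ada]
Visit Ada → queue []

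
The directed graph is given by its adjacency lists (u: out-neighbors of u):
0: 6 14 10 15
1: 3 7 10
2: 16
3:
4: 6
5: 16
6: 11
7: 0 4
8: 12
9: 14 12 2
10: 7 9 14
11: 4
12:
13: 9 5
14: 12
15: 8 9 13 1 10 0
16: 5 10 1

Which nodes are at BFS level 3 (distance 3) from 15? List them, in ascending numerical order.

Level 0: 15
Level 1: 0, 1, 8, 9, 10, 13
Level 2: 2, 3, 5, 6, 7, 12, 14
Level 3: 4, 11, 16

4, 11, 16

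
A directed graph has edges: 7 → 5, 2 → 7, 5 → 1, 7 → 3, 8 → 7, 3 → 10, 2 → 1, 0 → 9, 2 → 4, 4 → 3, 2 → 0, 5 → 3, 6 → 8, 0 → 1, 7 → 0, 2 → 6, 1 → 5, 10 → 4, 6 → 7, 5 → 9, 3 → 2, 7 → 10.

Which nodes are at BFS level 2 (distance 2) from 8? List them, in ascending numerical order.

0, 3, 5, 10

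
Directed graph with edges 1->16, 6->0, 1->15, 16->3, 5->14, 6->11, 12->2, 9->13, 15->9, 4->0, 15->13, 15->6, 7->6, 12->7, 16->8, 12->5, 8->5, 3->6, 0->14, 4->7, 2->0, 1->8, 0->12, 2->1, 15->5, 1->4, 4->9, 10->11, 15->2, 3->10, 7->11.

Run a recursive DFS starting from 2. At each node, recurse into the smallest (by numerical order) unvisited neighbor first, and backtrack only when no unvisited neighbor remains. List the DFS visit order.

2 -> 0 -> 12 -> 5 -> 14 -> 7 -> 6 -> 11 -> 1 -> 4 -> 9 -> 13 -> 8 -> 15 -> 16 -> 3 -> 10

Visit 2
2 → 0
0 → 12
12 → 5
5 → 14
12 → 7
7 → 6
6 → 11
2 → 1
1 → 4
4 → 9
9 → 13
1 → 8
1 → 15
1 → 16
16 → 3
3 → 10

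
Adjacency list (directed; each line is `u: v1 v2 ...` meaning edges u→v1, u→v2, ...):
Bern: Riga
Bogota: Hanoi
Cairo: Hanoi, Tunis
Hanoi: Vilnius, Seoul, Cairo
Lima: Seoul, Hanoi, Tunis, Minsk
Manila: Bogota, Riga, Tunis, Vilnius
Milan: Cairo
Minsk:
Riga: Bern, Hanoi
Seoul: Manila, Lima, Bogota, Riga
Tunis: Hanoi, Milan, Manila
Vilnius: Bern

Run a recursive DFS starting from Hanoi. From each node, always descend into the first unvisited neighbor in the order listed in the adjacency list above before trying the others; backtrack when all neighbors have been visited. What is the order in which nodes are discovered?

Hanoi, Vilnius, Bern, Riga, Seoul, Manila, Bogota, Tunis, Milan, Cairo, Lima, Minsk

Visit Hanoi
Hanoi → Vilnius
Vilnius → Bern
Bern → Riga
Hanoi → Seoul
Seoul → Manila
Manila → Bogota
Manila → Tunis
Tunis → Milan
Milan → Cairo
Seoul → Lima
Lima → Minsk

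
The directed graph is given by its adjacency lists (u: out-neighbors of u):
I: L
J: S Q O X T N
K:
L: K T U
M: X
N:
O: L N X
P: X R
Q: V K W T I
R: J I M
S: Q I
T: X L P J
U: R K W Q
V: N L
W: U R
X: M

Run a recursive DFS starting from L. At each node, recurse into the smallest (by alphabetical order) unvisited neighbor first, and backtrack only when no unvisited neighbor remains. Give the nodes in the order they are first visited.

Visit L
L → K
L → T
T → J
J → N
J → O
O → X
X → M
J → Q
Q → I
Q → V
Q → W
W → R
W → U
J → S
T → P

L, K, T, J, N, O, X, M, Q, I, V, W, R, U, S, P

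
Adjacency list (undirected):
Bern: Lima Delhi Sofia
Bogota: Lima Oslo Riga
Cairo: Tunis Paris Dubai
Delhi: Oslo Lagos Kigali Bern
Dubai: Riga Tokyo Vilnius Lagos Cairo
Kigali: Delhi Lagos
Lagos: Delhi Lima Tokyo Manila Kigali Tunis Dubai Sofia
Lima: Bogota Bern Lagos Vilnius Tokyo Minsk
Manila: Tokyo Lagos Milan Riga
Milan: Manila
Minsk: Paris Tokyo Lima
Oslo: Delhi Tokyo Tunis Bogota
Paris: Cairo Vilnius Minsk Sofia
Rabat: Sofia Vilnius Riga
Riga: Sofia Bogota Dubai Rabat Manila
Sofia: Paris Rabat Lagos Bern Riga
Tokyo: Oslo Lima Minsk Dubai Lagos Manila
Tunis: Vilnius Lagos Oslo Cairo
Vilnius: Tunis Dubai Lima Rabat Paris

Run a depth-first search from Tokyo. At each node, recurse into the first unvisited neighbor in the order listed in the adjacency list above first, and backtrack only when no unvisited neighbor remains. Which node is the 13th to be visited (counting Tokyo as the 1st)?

Visit Tokyo
Tokyo → Oslo
Oslo → Delhi
Delhi → Lagos
Lagos → Lima
Lima → Bogota
Bogota → Riga
Riga → Sofia
Sofia → Paris
Paris → Cairo
Cairo → Tunis
Tunis → Vilnius
Vilnius → Dubai
Vilnius → Rabat
Paris → Minsk
Sofia → Bern
Riga → Manila
Manila → Milan
Lagos → Kigali

Visit order: Tokyo, Oslo, Delhi, Lagos, Lima, Bogota, Riga, Sofia, Paris, Cairo, Tunis, Vilnius, Dubai, Rabat, Minsk, Bern, Manila, Milan, Kigali

Dubai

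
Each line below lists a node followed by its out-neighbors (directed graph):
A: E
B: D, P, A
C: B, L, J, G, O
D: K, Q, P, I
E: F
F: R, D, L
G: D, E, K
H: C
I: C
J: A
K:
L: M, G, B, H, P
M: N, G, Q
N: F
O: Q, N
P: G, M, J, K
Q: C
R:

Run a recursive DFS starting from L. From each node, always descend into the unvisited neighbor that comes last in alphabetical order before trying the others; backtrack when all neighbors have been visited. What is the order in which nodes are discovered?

L, P, M, Q, C, O, N, F, R, D, K, I, J, A, E, G, B, H

Visit L
L → P
P → M
M → Q
Q → C
C → O
O → N
N → F
F → R
F → D
D → K
D → I
C → J
J → A
A → E
C → G
C → B
L → H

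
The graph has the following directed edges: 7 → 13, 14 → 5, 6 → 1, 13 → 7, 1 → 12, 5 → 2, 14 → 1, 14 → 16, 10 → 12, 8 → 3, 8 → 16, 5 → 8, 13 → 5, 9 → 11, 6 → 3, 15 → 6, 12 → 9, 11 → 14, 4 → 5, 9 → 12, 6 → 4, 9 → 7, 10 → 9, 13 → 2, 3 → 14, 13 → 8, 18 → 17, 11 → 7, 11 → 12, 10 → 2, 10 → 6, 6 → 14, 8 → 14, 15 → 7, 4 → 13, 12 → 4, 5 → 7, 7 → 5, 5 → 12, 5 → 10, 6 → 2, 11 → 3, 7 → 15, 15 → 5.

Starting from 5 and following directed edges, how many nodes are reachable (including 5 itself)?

16

BFS from 5 visits: 5, 2, 7, 8, 10, 12, 13, 15, 3, 14, 16, 6, 9, 4, 1, 11
Reachable nodes: 16 of 18 total.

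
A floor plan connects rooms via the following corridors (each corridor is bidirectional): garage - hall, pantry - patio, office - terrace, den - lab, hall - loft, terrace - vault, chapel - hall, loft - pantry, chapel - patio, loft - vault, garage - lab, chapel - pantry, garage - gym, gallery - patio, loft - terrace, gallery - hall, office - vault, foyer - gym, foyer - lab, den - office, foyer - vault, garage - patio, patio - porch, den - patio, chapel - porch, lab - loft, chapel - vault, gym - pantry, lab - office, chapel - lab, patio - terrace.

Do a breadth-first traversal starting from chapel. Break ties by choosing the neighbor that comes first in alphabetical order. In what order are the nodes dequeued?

Visit chapel; enqueue hall, lab, pantry, patio, porch, vault → queue [hall, lab, pantry, patio, porch, vault]
Visit hall; enqueue gallery, garage, loft → queue [lab, pantry, patio, porch, vault, gallery, garage, loft]
Visit lab; enqueue den, foyer, office → queue [pantry, patio, porch, vault, gallery, garage, loft, den, foyer, office]
Visit pantry; enqueue gym → queue [patio, porch, vault, gallery, garage, loft, den, foyer, office, gym]
Visit patio; enqueue terrace → queue [porch, vault, gallery, garage, loft, den, foyer, office, gym, terrace]
Visit porch → queue [vault, gallery, garage, loft, den, foyer, office, gym, terrace]
Visit vault → queue [gallery, garage, loft, den, foyer, office, gym, terrace]
Visit gallery → queue [garage, loft, den, foyer, office, gym, terrace]
Visit garage → queue [loft, den, foyer, office, gym, terrace]
Visit loft → queue [den, foyer, office, gym, terrace]
Visit den → queue [foyer, office, gym, terrace]
Visit foyer → queue [office, gym, terrace]
Visit office → queue [gym, terrace]
Visit gym → queue [terrace]
Visit terrace → queue []

chapel, hall, lab, pantry, patio, porch, vault, gallery, garage, loft, den, foyer, office, gym, terrace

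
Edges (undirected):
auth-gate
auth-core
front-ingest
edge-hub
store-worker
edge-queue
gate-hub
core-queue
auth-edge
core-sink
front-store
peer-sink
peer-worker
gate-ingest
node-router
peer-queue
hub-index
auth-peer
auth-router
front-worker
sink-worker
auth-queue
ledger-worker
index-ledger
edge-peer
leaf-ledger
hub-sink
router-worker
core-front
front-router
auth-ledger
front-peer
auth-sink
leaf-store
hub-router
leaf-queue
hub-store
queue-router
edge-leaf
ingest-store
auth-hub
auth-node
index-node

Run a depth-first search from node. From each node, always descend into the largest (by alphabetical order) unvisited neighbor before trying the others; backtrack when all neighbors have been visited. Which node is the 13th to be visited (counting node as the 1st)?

gate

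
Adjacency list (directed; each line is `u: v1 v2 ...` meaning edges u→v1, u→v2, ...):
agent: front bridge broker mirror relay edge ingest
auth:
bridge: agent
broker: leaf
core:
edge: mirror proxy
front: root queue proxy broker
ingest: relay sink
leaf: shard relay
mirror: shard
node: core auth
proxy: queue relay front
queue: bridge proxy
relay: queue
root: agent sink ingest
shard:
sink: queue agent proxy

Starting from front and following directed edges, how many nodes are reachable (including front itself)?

14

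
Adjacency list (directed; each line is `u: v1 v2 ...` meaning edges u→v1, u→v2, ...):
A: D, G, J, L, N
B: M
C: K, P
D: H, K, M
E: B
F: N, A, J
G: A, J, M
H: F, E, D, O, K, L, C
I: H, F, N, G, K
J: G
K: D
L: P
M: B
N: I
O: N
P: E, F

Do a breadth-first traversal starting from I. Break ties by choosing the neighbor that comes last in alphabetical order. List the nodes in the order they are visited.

Visit I; enqueue N, K, H, G, F → queue [N, K, H, G, F]
Visit N → queue [K, H, G, F]
Visit K; enqueue D → queue [H, G, F, D]
Visit H; enqueue O, L, E, C → queue [G, F, D, O, L, E, C]
Visit G; enqueue M, J, A → queue [F, D, O, L, E, C, M, J, A]
Visit F → queue [D, O, L, E, C, M, J, A]
Visit D → queue [O, L, E, C, M, J, A]
Visit O → queue [L, E, C, M, J, A]
Visit L; enqueue P → queue [E, C, M, J, A, P]
Visit E; enqueue B → queue [C, M, J, A, P, B]
Visit C → queue [M, J, A, P, B]
Visit M → queue [J, A, P, B]
Visit J → queue [A, P, B]
Visit A → queue [P, B]
Visit P → queue [B]
Visit B → queue []

I, N, K, H, G, F, D, O, L, E, C, M, J, A, P, B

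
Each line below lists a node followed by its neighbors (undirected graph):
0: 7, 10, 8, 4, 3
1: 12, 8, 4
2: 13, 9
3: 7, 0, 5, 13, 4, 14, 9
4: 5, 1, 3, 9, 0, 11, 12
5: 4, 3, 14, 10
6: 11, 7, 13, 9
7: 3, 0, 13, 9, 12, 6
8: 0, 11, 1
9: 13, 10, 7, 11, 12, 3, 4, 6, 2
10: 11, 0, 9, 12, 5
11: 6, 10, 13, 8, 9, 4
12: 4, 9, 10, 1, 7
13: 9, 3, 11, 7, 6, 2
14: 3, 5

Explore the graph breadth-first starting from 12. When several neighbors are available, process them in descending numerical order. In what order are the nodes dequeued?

Visit 12; enqueue 10, 9, 7, 4, 1 → queue [10, 9, 7, 4, 1]
Visit 10; enqueue 11, 5, 0 → queue [9, 7, 4, 1, 11, 5, 0]
Visit 9; enqueue 13, 6, 3, 2 → queue [7, 4, 1, 11, 5, 0, 13, 6, 3, 2]
Visit 7 → queue [4, 1, 11, 5, 0, 13, 6, 3, 2]
Visit 4 → queue [1, 11, 5, 0, 13, 6, 3, 2]
Visit 1; enqueue 8 → queue [11, 5, 0, 13, 6, 3, 2, 8]
Visit 11 → queue [5, 0, 13, 6, 3, 2, 8]
Visit 5; enqueue 14 → queue [0, 13, 6, 3, 2, 8, 14]
Visit 0 → queue [13, 6, 3, 2, 8, 14]
Visit 13 → queue [6, 3, 2, 8, 14]
Visit 6 → queue [3, 2, 8, 14]
Visit 3 → queue [2, 8, 14]
Visit 2 → queue [8, 14]
Visit 8 → queue [14]
Visit 14 → queue []

12, 10, 9, 7, 4, 1, 11, 5, 0, 13, 6, 3, 2, 8, 14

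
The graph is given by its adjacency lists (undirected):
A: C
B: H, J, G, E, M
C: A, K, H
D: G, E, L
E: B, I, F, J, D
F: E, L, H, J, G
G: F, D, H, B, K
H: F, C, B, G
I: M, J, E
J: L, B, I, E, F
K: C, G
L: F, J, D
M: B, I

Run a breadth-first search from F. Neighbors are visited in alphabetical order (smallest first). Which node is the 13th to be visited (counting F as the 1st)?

A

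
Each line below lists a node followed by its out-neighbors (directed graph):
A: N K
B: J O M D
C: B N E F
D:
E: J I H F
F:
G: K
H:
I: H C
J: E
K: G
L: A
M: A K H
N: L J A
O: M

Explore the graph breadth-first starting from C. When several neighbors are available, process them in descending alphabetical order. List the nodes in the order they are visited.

Visit C; enqueue N, F, E, B → queue [N, F, E, B]
Visit N; enqueue L, J, A → queue [F, E, B, L, J, A]
Visit F → queue [E, B, L, J, A]
Visit E; enqueue I, H → queue [B, L, J, A, I, H]
Visit B; enqueue O, M, D → queue [L, J, A, I, H, O, M, D]
Visit L → queue [J, A, I, H, O, M, D]
Visit J → queue [A, I, H, O, M, D]
Visit A; enqueue K → queue [I, H, O, M, D, K]
Visit I → queue [H, O, M, D, K]
Visit H → queue [O, M, D, K]
Visit O → queue [M, D, K]
Visit M → queue [D, K]
Visit D → queue [K]
Visit K; enqueue G → queue [G]
Visit G → queue []

C, N, F, E, B, L, J, A, I, H, O, M, D, K, G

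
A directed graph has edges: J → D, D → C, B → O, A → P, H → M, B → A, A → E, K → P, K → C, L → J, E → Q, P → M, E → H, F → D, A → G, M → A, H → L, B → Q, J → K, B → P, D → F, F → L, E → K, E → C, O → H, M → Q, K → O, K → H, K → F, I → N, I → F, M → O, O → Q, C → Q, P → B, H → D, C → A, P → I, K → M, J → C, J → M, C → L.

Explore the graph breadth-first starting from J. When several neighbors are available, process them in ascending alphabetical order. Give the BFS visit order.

Visit J; enqueue C, D, K, M → queue [C, D, K, M]
Visit C; enqueue A, L, Q → queue [D, K, M, A, L, Q]
Visit D; enqueue F → queue [K, M, A, L, Q, F]
Visit K; enqueue H, O, P → queue [M, A, L, Q, F, H, O, P]
Visit M → queue [A, L, Q, F, H, O, P]
Visit A; enqueue E, G → queue [L, Q, F, H, O, P, E, G]
Visit L → queue [Q, F, H, O, P, E, G]
Visit Q → queue [F, H, O, P, E, G]
Visit F → queue [H, O, P, E, G]
Visit H → queue [O, P, E, G]
Visit O → queue [P, E, G]
Visit P; enqueue B, I → queue [E, G, B, I]
Visit E → queue [G, B, I]
Visit G → queue [B, I]
Visit B → queue [I]
Visit I; enqueue N → queue [N]
Visit N → queue []

J, C, D, K, M, A, L, Q, F, H, O, P, E, G, B, I, N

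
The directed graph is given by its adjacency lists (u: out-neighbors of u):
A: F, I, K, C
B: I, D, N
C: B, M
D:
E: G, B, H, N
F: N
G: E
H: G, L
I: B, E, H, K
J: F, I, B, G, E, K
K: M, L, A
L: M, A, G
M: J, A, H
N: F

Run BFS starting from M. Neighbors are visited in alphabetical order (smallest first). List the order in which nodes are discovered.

M, A, H, J, C, F, I, K, G, L, B, E, N, D

Visit M; enqueue A, H, J → queue [A, H, J]
Visit A; enqueue C, F, I, K → queue [H, J, C, F, I, K]
Visit H; enqueue G, L → queue [J, C, F, I, K, G, L]
Visit J; enqueue B, E → queue [C, F, I, K, G, L, B, E]
Visit C → queue [F, I, K, G, L, B, E]
Visit F; enqueue N → queue [I, K, G, L, B, E, N]
Visit I → queue [K, G, L, B, E, N]
Visit K → queue [G, L, B, E, N]
Visit G → queue [L, B, E, N]
Visit L → queue [B, E, N]
Visit B; enqueue D → queue [E, N, D]
Visit E → queue [N, D]
Visit N → queue [D]
Visit D → queue []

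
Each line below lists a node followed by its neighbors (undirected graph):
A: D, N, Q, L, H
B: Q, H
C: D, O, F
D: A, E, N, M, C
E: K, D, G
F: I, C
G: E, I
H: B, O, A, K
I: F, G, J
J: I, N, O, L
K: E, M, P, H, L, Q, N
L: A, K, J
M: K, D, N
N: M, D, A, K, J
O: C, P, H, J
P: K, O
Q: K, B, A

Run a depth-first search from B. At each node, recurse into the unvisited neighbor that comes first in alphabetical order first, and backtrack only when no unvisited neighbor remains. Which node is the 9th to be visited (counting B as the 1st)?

E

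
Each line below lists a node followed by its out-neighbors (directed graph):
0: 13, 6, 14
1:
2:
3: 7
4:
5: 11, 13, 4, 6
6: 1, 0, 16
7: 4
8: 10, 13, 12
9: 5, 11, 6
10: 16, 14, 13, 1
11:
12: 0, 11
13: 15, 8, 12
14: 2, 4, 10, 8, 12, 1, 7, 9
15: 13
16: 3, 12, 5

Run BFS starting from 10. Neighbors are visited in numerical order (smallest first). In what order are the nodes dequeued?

10 -> 1 -> 13 -> 14 -> 16 -> 8 -> 12 -> 15 -> 2 -> 4 -> 7 -> 9 -> 3 -> 5 -> 0 -> 11 -> 6

Visit 10; enqueue 1, 13, 14, 16 → queue [1, 13, 14, 16]
Visit 1 → queue [13, 14, 16]
Visit 13; enqueue 8, 12, 15 → queue [14, 16, 8, 12, 15]
Visit 14; enqueue 2, 4, 7, 9 → queue [16, 8, 12, 15, 2, 4, 7, 9]
Visit 16; enqueue 3, 5 → queue [8, 12, 15, 2, 4, 7, 9, 3, 5]
Visit 8 → queue [12, 15, 2, 4, 7, 9, 3, 5]
Visit 12; enqueue 0, 11 → queue [15, 2, 4, 7, 9, 3, 5, 0, 11]
Visit 15 → queue [2, 4, 7, 9, 3, 5, 0, 11]
Visit 2 → queue [4, 7, 9, 3, 5, 0, 11]
Visit 4 → queue [7, 9, 3, 5, 0, 11]
Visit 7 → queue [9, 3, 5, 0, 11]
Visit 9; enqueue 6 → queue [3, 5, 0, 11, 6]
Visit 3 → queue [5, 0, 11, 6]
Visit 5 → queue [0, 11, 6]
Visit 0 → queue [11, 6]
Visit 11 → queue [6]
Visit 6 → queue []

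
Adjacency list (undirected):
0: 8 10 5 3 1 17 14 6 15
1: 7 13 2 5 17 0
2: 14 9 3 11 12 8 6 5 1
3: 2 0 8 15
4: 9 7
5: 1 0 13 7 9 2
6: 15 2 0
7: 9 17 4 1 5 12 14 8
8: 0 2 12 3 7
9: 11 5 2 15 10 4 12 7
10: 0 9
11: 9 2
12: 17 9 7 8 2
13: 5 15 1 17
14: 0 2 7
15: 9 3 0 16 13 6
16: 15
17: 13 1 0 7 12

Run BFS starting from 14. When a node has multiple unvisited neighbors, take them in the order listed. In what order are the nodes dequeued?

14 → 0 → 2 → 7 → 8 → 10 → 5 → 3 → 1 → 17 → 6 → 15 → 9 → 11 → 12 → 4 → 13 → 16

Visit 14; enqueue 0, 2, 7 → queue [0, 2, 7]
Visit 0; enqueue 8, 10, 5, 3, 1, 17, 6, 15 → queue [2, 7, 8, 10, 5, 3, 1, 17, 6, 15]
Visit 2; enqueue 9, 11, 12 → queue [7, 8, 10, 5, 3, 1, 17, 6, 15, 9, 11, 12]
Visit 7; enqueue 4 → queue [8, 10, 5, 3, 1, 17, 6, 15, 9, 11, 12, 4]
Visit 8 → queue [10, 5, 3, 1, 17, 6, 15, 9, 11, 12, 4]
Visit 10 → queue [5, 3, 1, 17, 6, 15, 9, 11, 12, 4]
Visit 5; enqueue 13 → queue [3, 1, 17, 6, 15, 9, 11, 12, 4, 13]
Visit 3 → queue [1, 17, 6, 15, 9, 11, 12, 4, 13]
Visit 1 → queue [17, 6, 15, 9, 11, 12, 4, 13]
Visit 17 → queue [6, 15, 9, 11, 12, 4, 13]
Visit 6 → queue [15, 9, 11, 12, 4, 13]
Visit 15; enqueue 16 → queue [9, 11, 12, 4, 13, 16]
Visit 9 → queue [11, 12, 4, 13, 16]
Visit 11 → queue [12, 4, 13, 16]
Visit 12 → queue [4, 13, 16]
Visit 4 → queue [13, 16]
Visit 13 → queue [16]
Visit 16 → queue []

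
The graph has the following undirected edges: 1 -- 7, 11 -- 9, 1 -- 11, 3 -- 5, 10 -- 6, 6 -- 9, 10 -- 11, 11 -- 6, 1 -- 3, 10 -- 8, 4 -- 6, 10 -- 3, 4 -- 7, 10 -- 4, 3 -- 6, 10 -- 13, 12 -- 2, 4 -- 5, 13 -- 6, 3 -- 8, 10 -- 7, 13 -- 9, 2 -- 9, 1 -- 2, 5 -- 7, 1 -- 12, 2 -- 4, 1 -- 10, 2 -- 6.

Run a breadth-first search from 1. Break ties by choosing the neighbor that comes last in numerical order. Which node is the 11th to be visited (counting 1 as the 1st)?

8

Visit 1; enqueue 12, 11, 10, 7, 3, 2 → queue [12, 11, 10, 7, 3, 2]
Visit 12 → queue [11, 10, 7, 3, 2]
Visit 11; enqueue 9, 6 → queue [10, 7, 3, 2, 9, 6]
Visit 10; enqueue 13, 8, 4 → queue [7, 3, 2, 9, 6, 13, 8, 4]
Visit 7; enqueue 5 → queue [3, 2, 9, 6, 13, 8, 4, 5]
Visit 3 → queue [2, 9, 6, 13, 8, 4, 5]
Visit 2 → queue [9, 6, 13, 8, 4, 5]
Visit 9 → queue [6, 13, 8, 4, 5]
Visit 6 → queue [13, 8, 4, 5]
Visit 13 → queue [8, 4, 5]
Visit 8 → queue [4, 5]
Visit 4 → queue [5]
Visit 5 → queue []

Visit order: 1, 12, 11, 10, 7, 3, 2, 9, 6, 13, 8, 4, 5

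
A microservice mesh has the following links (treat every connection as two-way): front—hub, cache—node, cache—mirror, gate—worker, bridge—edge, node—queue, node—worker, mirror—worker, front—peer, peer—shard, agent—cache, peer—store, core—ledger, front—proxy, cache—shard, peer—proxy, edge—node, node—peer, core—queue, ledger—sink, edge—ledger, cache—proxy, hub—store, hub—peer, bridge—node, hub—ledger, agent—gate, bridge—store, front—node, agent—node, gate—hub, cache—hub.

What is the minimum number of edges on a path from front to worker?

Level 0: front
Level 1: hub, node, peer, proxy
Level 2: agent, bridge, cache, edge, gate, ledger, queue, shard, store, worker
Level 3: core, mirror, sink
worker first appears at level 2.

2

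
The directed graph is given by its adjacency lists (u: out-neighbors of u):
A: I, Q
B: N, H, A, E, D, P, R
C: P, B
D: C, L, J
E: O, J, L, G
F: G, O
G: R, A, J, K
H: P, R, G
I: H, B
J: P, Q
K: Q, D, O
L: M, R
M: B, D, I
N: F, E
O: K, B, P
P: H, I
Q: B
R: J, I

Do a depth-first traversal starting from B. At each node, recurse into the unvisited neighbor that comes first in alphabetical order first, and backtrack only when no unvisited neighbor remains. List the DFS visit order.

Visit B
B → A
A → I
I → H
H → G
G → J
J → P
J → Q
G → K
K → D
D → C
D → L
L → M
L → R
K → O
B → E
B → N
N → F

B -> A -> I -> H -> G -> J -> P -> Q -> K -> D -> C -> L -> M -> R -> O -> E -> N -> F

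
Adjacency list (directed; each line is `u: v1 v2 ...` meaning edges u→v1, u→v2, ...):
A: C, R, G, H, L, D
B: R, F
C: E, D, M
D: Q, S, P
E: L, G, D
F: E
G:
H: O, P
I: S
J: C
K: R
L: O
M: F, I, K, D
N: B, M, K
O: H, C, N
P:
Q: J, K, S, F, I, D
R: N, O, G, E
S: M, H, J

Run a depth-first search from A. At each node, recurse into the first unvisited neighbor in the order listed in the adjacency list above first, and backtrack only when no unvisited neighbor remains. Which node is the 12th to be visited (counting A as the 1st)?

Visit A
A → C
C → E
E → L
L → O
O → H
H → P
O → N
N → B
B → R
R → G
B → F
N → M
M → I
I → S
S → J
M → K
M → D
D → Q

Visit order: A, C, E, L, O, H, P, N, B, R, G, F, M, I, S, J, K, D, Q

F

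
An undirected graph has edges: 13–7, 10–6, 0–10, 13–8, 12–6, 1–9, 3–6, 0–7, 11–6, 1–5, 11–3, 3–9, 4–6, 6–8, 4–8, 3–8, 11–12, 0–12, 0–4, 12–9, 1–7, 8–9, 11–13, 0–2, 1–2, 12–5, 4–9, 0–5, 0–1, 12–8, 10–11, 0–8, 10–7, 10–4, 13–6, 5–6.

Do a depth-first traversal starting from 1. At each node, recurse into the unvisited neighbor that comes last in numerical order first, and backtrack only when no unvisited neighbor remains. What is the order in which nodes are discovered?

1, 9, 12, 11, 13, 8, 6, 10, 7, 0, 5, 4, 2, 3

Visit 1
1 → 9
9 → 12
12 → 11
11 → 13
13 → 8
8 → 6
6 → 10
10 → 7
7 → 0
0 → 5
0 → 4
0 → 2
6 → 3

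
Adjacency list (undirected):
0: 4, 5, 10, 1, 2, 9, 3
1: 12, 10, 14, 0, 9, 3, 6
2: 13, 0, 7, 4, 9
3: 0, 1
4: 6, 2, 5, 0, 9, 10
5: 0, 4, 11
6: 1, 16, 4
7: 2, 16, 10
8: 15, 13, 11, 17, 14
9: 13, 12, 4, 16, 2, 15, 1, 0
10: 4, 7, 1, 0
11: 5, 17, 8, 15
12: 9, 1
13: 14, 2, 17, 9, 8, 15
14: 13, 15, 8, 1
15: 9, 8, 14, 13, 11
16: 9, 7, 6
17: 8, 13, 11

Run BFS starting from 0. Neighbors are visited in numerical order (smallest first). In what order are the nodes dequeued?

0 -> 1 -> 2 -> 3 -> 4 -> 5 -> 9 -> 10 -> 6 -> 12 -> 14 -> 7 -> 13 -> 11 -> 15 -> 16 -> 8 -> 17

Visit 0; enqueue 1, 2, 3, 4, 5, 9, 10 → queue [1, 2, 3, 4, 5, 9, 10]
Visit 1; enqueue 6, 12, 14 → queue [2, 3, 4, 5, 9, 10, 6, 12, 14]
Visit 2; enqueue 7, 13 → queue [3, 4, 5, 9, 10, 6, 12, 14, 7, 13]
Visit 3 → queue [4, 5, 9, 10, 6, 12, 14, 7, 13]
Visit 4 → queue [5, 9, 10, 6, 12, 14, 7, 13]
Visit 5; enqueue 11 → queue [9, 10, 6, 12, 14, 7, 13, 11]
Visit 9; enqueue 15, 16 → queue [10, 6, 12, 14, 7, 13, 11, 15, 16]
Visit 10 → queue [6, 12, 14, 7, 13, 11, 15, 16]
Visit 6 → queue [12, 14, 7, 13, 11, 15, 16]
Visit 12 → queue [14, 7, 13, 11, 15, 16]
Visit 14; enqueue 8 → queue [7, 13, 11, 15, 16, 8]
Visit 7 → queue [13, 11, 15, 16, 8]
Visit 13; enqueue 17 → queue [11, 15, 16, 8, 17]
Visit 11 → queue [15, 16, 8, 17]
Visit 15 → queue [16, 8, 17]
Visit 16 → queue [8, 17]
Visit 8 → queue [17]
Visit 17 → queue []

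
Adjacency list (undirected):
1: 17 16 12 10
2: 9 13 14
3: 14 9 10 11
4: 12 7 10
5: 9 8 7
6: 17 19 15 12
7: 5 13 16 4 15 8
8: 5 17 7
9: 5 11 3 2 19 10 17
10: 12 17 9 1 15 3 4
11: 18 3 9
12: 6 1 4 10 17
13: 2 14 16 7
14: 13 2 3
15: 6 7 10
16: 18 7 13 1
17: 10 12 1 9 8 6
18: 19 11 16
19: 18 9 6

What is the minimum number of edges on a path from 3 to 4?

2

Level 0: 3
Level 1: 9, 10, 11, 14
Level 2: 1, 2, 4, 5, 12, 13, 15, 17, 18, 19
Level 3: 6, 7, 8, 16
4 first appears at level 2.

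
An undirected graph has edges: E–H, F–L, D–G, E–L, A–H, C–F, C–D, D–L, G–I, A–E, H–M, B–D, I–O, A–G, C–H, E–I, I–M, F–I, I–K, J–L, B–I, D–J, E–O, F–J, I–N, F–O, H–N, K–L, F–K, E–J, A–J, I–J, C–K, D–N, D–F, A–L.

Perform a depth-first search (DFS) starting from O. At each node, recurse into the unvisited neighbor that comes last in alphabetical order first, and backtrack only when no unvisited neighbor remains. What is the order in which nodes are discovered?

O I N H M E L K F J D G A C B

Visit O
O → I
I → N
N → H
H → M
H → E
E → L
L → K
K → F
F → J
J → D
D → G
G → A
D → C
D → B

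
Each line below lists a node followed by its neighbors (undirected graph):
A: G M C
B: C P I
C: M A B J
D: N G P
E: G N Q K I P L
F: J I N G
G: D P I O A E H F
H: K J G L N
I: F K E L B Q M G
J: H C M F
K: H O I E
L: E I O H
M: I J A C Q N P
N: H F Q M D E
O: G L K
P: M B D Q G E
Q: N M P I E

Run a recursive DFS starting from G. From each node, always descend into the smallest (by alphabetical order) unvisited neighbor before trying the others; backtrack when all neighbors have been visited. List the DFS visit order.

Visit G
G → A
A → C
C → B
B → I
I → E
E → K
K → H
H → J
J → F
F → N
N → D
D → P
P → M
M → Q
H → L
L → O

G → A → C → B → I → E → K → H → J → F → N → D → P → M → Q → L → O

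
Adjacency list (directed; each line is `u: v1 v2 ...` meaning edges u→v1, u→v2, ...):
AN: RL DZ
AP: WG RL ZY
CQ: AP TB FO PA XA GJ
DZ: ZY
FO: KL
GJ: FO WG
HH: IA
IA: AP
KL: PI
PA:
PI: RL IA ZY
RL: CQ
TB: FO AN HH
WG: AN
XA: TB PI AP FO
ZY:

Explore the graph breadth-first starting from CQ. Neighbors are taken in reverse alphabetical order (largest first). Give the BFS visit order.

CQ → XA → TB → PA → GJ → FO → AP → PI → HH → AN → WG → KL → ZY → RL → IA → DZ

Visit CQ; enqueue XA, TB, PA, GJ, FO, AP → queue [XA, TB, PA, GJ, FO, AP]
Visit XA; enqueue PI → queue [TB, PA, GJ, FO, AP, PI]
Visit TB; enqueue HH, AN → queue [PA, GJ, FO, AP, PI, HH, AN]
Visit PA → queue [GJ, FO, AP, PI, HH, AN]
Visit GJ; enqueue WG → queue [FO, AP, PI, HH, AN, WG]
Visit FO; enqueue KL → queue [AP, PI, HH, AN, WG, KL]
Visit AP; enqueue ZY, RL → queue [PI, HH, AN, WG, KL, ZY, RL]
Visit PI; enqueue IA → queue [HH, AN, WG, KL, ZY, RL, IA]
Visit HH → queue [AN, WG, KL, ZY, RL, IA]
Visit AN; enqueue DZ → queue [WG, KL, ZY, RL, IA, DZ]
Visit WG → queue [KL, ZY, RL, IA, DZ]
Visit KL → queue [ZY, RL, IA, DZ]
Visit ZY → queue [RL, IA, DZ]
Visit RL → queue [IA, DZ]
Visit IA → queue [DZ]
Visit DZ → queue []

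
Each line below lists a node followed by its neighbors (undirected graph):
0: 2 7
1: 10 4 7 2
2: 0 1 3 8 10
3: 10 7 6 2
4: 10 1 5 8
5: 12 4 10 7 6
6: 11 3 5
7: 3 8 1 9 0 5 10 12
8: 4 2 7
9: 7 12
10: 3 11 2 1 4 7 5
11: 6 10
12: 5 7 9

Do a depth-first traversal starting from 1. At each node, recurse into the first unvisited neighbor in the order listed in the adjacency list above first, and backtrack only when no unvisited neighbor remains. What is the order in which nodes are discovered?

1, 10, 3, 7, 8, 4, 5, 12, 9, 6, 11, 2, 0

Visit 1
1 → 10
10 → 3
3 → 7
7 → 8
8 → 4
4 → 5
5 → 12
12 → 9
5 → 6
6 → 11
8 → 2
2 → 0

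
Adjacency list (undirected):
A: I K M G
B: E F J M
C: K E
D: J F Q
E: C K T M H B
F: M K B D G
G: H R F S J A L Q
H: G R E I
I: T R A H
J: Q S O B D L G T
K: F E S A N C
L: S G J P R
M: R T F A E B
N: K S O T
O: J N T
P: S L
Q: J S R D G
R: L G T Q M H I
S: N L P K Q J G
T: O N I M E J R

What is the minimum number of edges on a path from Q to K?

Level 0: Q
Level 1: D, G, J, R, S
Level 2: A, B, F, H, I, K, L, M, N, O, P, T
Level 3: C, E
K first appears at level 2.

2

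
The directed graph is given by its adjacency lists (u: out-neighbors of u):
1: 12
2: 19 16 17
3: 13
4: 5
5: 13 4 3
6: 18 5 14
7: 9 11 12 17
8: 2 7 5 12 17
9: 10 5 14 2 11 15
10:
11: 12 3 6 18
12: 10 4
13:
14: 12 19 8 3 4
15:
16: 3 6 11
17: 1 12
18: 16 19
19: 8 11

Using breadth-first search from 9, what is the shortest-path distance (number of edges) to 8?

2

Level 0: 9
Level 1: 2, 5, 10, 11, 14, 15
Level 2: 3, 4, 6, 8, 12, 13, 16, 17, 18, 19
Level 3: 1, 7
8 first appears at level 2.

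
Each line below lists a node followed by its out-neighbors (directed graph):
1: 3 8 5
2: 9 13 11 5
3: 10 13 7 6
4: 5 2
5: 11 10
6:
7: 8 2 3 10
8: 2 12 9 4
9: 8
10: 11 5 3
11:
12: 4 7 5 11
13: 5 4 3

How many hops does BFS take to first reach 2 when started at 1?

Level 0: 1
Level 1: 3, 5, 8
Level 2: 2, 4, 6, 7, 9, 10, 11, 12, 13
2 first appears at level 2.

2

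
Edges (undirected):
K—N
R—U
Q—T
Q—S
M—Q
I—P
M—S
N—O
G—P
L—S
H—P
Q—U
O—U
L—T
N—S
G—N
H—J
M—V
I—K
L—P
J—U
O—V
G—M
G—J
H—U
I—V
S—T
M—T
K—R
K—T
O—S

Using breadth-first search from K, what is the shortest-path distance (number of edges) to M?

2

Level 0: K
Level 1: I, N, R, T
Level 2: G, L, M, O, P, Q, S, U, V
Level 3: H, J
M first appears at level 2.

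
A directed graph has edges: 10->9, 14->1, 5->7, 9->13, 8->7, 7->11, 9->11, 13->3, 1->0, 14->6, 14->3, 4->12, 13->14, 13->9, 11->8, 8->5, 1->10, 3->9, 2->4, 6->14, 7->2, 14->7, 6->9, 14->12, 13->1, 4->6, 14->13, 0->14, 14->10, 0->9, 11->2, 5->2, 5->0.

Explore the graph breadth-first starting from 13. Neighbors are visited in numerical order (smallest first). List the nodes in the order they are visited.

Visit 13; enqueue 1, 3, 9, 14 → queue [1, 3, 9, 14]
Visit 1; enqueue 0, 10 → queue [3, 9, 14, 0, 10]
Visit 3 → queue [9, 14, 0, 10]
Visit 9; enqueue 11 → queue [14, 0, 10, 11]
Visit 14; enqueue 6, 7, 12 → queue [0, 10, 11, 6, 7, 12]
Visit 0 → queue [10, 11, 6, 7, 12]
Visit 10 → queue [11, 6, 7, 12]
Visit 11; enqueue 2, 8 → queue [6, 7, 12, 2, 8]
Visit 6 → queue [7, 12, 2, 8]
Visit 7 → queue [12, 2, 8]
Visit 12 → queue [2, 8]
Visit 2; enqueue 4 → queue [8, 4]
Visit 8; enqueue 5 → queue [4, 5]
Visit 4 → queue [5]
Visit 5 → queue []

13 → 1 → 3 → 9 → 14 → 0 → 10 → 11 → 6 → 7 → 12 → 2 → 8 → 4 → 5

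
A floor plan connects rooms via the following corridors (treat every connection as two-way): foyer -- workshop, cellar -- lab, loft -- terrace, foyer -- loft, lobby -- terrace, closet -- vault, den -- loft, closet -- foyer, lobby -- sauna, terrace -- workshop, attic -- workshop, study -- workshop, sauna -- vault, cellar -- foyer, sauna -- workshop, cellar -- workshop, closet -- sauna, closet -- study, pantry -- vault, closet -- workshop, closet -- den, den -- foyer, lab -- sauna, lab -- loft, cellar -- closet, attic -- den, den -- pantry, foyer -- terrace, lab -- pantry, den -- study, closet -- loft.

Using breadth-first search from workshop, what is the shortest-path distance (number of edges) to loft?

Level 0: workshop
Level 1: attic, cellar, closet, foyer, sauna, study, terrace
Level 2: den, lab, lobby, loft, vault
Level 3: pantry
loft first appears at level 2.

2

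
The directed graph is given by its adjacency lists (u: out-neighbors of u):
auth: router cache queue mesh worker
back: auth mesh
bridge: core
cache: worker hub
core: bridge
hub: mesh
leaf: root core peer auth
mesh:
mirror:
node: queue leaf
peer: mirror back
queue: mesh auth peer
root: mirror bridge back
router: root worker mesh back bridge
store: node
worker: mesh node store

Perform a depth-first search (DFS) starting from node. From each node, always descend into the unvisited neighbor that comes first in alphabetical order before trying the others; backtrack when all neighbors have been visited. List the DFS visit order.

Visit node
node → leaf
leaf → auth
auth → cache
cache → hub
hub → mesh
cache → worker
worker → store
auth → queue
queue → peer
peer → back
peer → mirror
auth → router
router → bridge
bridge → core
router → root

node → leaf → auth → cache → hub → mesh → worker → store → queue → peer → back → mirror → router → bridge → core → root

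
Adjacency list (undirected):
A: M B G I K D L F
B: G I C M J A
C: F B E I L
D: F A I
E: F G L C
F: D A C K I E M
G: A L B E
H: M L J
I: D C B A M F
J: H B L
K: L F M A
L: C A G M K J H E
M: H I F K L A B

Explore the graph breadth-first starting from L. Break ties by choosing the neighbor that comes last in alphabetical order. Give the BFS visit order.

L, M, K, J, H, G, E, C, A, I, F, B, D

Visit L; enqueue M, K, J, H, G, E, C, A → queue [M, K, J, H, G, E, C, A]
Visit M; enqueue I, F, B → queue [K, J, H, G, E, C, A, I, F, B]
Visit K → queue [J, H, G, E, C, A, I, F, B]
Visit J → queue [H, G, E, C, A, I, F, B]
Visit H → queue [G, E, C, A, I, F, B]
Visit G → queue [E, C, A, I, F, B]
Visit E → queue [C, A, I, F, B]
Visit C → queue [A, I, F, B]
Visit A; enqueue D → queue [I, F, B, D]
Visit I → queue [F, B, D]
Visit F → queue [B, D]
Visit B → queue [D]
Visit D → queue []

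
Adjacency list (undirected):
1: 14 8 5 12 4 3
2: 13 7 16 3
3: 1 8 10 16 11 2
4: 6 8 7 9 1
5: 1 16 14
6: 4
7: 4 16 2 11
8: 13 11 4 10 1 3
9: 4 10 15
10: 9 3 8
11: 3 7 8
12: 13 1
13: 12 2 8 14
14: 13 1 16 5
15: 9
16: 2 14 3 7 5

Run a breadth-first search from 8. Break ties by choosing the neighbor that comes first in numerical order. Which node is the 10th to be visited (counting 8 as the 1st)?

14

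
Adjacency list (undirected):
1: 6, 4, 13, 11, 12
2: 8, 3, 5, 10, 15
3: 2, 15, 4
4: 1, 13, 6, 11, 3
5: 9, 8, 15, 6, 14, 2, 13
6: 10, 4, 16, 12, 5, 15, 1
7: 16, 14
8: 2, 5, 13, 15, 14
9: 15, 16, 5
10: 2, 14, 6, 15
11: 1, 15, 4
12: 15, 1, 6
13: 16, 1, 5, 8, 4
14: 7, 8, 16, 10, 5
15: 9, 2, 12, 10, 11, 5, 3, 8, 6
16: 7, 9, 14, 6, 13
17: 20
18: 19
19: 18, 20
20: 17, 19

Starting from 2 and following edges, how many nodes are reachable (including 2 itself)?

16

BFS from 2 visits: 2, 8, 3, 5, 10, 15, 13, 14, 4, 9, 6, 12, 11, 16, 1, 7
Reachable nodes: 16 of 20 total.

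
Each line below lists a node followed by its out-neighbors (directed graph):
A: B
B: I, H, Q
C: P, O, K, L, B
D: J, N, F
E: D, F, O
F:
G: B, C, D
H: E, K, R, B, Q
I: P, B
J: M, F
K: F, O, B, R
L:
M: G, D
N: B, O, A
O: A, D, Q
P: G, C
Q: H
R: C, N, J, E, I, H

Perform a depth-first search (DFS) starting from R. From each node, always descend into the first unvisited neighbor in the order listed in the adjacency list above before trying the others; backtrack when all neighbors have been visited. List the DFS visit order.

R, C, P, G, B, I, H, E, D, J, M, F, N, O, A, Q, K, L

Visit R
R → C
C → P
P → G
G → B
B → I
B → H
H → E
E → D
D → J
J → M
J → F
D → N
N → O
O → A
O → Q
H → K
C → L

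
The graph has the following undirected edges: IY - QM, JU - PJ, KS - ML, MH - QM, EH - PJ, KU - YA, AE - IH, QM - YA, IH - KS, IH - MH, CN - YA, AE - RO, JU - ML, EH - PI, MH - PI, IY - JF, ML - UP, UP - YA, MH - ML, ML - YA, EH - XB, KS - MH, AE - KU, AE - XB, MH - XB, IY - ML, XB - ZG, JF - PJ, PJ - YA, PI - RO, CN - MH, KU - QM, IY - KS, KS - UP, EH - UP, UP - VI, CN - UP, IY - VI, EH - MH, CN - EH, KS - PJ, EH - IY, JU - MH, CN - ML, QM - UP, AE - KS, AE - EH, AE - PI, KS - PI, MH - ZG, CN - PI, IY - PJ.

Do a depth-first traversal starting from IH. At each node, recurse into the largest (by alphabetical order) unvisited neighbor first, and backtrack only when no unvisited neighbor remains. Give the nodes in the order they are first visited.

IH -> MH -> ZG -> XB -> EH -> UP -> YA -> QM -> KU -> AE -> RO -> PI -> KS -> PJ -> JU -> ML -> IY -> VI -> JF -> CN

Visit IH
IH → MH
MH → ZG
ZG → XB
XB → EH
EH → UP
UP → YA
YA → QM
QM → KU
KU → AE
AE → RO
RO → PI
PI → KS
KS → PJ
PJ → JU
JU → ML
ML → IY
IY → VI
IY → JF
ML → CN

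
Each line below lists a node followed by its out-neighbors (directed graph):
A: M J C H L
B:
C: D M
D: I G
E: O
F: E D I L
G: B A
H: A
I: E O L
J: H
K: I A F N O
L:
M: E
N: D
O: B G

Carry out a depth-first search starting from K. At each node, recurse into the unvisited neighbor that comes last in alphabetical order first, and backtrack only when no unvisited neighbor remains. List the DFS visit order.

K O G B A M E L J H C D I N F

Visit K
K → O
O → G
G → B
G → A
A → M
M → E
A → L
A → J
J → H
A → C
C → D
D → I
K → N
K → F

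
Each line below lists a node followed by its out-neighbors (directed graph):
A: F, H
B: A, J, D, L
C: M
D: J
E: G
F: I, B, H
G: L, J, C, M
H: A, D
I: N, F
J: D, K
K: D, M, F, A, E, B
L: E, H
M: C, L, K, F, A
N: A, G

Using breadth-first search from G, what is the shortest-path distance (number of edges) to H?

2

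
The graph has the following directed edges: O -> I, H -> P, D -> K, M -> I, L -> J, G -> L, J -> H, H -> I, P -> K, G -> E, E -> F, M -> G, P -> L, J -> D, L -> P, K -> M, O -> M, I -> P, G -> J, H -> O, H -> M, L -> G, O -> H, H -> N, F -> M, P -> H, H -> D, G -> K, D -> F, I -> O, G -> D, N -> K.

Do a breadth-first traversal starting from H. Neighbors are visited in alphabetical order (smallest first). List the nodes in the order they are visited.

H → D → I → M → N → O → P → F → K → G → L → E → J

Visit H; enqueue D, I, M, N, O, P → queue [D, I, M, N, O, P]
Visit D; enqueue F, K → queue [I, M, N, O, P, F, K]
Visit I → queue [M, N, O, P, F, K]
Visit M; enqueue G → queue [N, O, P, F, K, G]
Visit N → queue [O, P, F, K, G]
Visit O → queue [P, F, K, G]
Visit P; enqueue L → queue [F, K, G, L]
Visit F → queue [K, G, L]
Visit K → queue [G, L]
Visit G; enqueue E, J → queue [L, E, J]
Visit L → queue [E, J]
Visit E → queue [J]
Visit J → queue []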